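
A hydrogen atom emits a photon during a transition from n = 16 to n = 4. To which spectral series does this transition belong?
Brackett series

The spectral series in hydrogen are named based on the final (lower) energy level:
- Lyman series: n_final = 1 (ultraviolet)
- Balmer series: n_final = 2 (visible/near-UV)
- Paschen series: n_final = 3 (infrared)
- Brackett series: n_final = 4 (infrared)
- Pfund series: n_final = 5 (far infrared)

Since this transition ends at n = 4, it belongs to the Brackett series.

For reference, this 16 → 4 line has photon energy
ΔE = 13.6057 eV × (1/4² - 1/16²) = 0.79720898438 eV,
corresponding to wavelength λ = hc/ΔE = 1239.84 eV·nm / 0.79720898438 eV = 1555.22582 nm in the infrared region.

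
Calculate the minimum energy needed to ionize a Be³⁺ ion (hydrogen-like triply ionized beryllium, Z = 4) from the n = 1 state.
217.691200 eV

The ionization energy is the energy needed to remove the electron completely (n → ∞).

For a hydrogen-like ion with Z = 4, E_n = -13.6057 Z² / n² eV.

At n = 1: E_1 = -13.6057 × 4² / 1² = -217.691200000 eV
At n = ∞: E_∞ = 0 eV

Ionization energy = E_∞ - E_1 = 0 - (-217.691200000) = 217.691200000 eV
Ionization energy ≈ 217.691200 eV

This is also called the binding energy of the electron in state n = 1.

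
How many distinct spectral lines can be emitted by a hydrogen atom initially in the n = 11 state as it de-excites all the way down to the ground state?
55

The electron can occupy levels n = 1, 2, ..., 11 during de-excitation — that is m = 11 - 1 + 1 = 11 distinct levels.

The number of distinct spectral lines equals the number of ways to choose 2 of these m levels (each pair gives one possible emission transition):

Number of lines = m(m-1)/2 = 11×10/2 = 55

These correspond to all possible transitions between the 11 levels:
11 → 10, 11 → 9, 11 → 8, 11 → 7, 11 → 6, 11 → 5, 11 → 4, 11 → 3...

Each transition produces a photon with a unique energy (and thus wavelength). This count does not depend on Z.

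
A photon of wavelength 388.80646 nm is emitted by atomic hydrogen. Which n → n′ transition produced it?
n = 8 → n = 2

First, find the photon energy from the wavelength (hc = 1239.84 eV·nm):
E = hc/λ = 1239.84 eV·nm / 388.80646 nm = 3.1888359 eV

The energy levels of hydrogen satisfy E_n = -13.6057 / n² eV, so an emission n_i → n_f releases
ΔE = 13.6057 × (1/n_f² − 1/n_i²) eV.

Setting ΔE equal to the photon energy:
1/n_f² − 1/n_i² = 3.1888359 / 13.6057 = 0.23437500

Since 1/n_i² must be positive, we need 1/n_f² > 0.23437500, i.e. n_f ≤ 2. For each allowed n_f, solve n_i = (1/n_f² − 0.23437500)^(−1/2) and check whether it is a whole number:
  n_f = 1: 1/n_i² = 1.00000000 − 0.23437500 = 0.76562500 → n_i = 1.143  (not an integer) ✗
  n_f = 2: 1/n_i² = 0.25000000 − 0.23437500 = 0.01562500 → n_i = 8.000  → integer, n_i = 8 ✓

Only n_f = 2 gives an integer upper level, n_i = 8.

The transition is from n = 8 to n = 2 (emission).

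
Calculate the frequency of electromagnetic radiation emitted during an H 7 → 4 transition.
1.3848e+14 Hz

First, find the transition energy:
E_7 = -13.6057 / 7² = -0.27766735 eV
E_4 = -13.6057 / 4² = -0.85035625 eV
|ΔE| = |E_4 - E_7| = 0.57268890 eV

Convert to Joules: E = 0.57268890 eV × (1.602177 × 10⁻¹⁹ J/eV) = 9.175490e-20 J

Using E = hf:
f = E/h = 9.175490e-20 J / (6.62607 × 10⁻³⁴ J·s)
f = 1.3848e+14 Hz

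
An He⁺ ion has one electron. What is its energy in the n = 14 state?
-0.278 eV

For hydrogen-like ions, the energy levels scale with Z²:
E_n = -13.6057 Z² / n² eV

For He⁺ (Z = 2) at n = 14:
E_14 = -13.6057 × 2² / 14²
E_14 = -13.6057 × 4 / 196
E_14 = -54.4228 / 196
E_14 = -0.278 eV

The energy is 4 times more negative than hydrogen at the same n due to the stronger nuclear charge.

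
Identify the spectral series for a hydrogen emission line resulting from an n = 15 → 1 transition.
Lyman series

The spectral series in hydrogen are named based on the final (lower) energy level:
- Lyman series: n_final = 1 (ultraviolet)
- Balmer series: n_final = 2 (visible/near-UV)
- Paschen series: n_final = 3 (infrared)
- Brackett series: n_final = 4 (infrared)
- Pfund series: n_final = 5 (far infrared)

Since this transition ends at n = 1, it belongs to the Lyman series.

For reference, this 15 → 1 line has photon energy
ΔE = 13.6057 eV × (1/1² - 1/15²) = 13.54523 eV,
corresponding to wavelength λ = hc/ΔE = 1239.84 eV·nm / 13.54523 eV = 91.533 nm in the ultraviolet region.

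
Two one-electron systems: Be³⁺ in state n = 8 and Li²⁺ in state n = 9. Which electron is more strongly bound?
Be³⁺ at n = 8 (E = -3.401 eV)

Using E_n = -13.6057 Z² / n² eV:

Be³⁺ (Z = 4) at n = 8:
E = -13.6057 × 4² / 8² = -13.6057 × 16 / 64 = -3.401425 eV

Li²⁺ (Z = 3) at n = 9:
E = -13.6057 × 3² / 9² = -13.6057 × 9 / 81 = -1.511744 eV

Since -3.401425 eV < -1.511744 eV,
Be³⁺ at n = 8 is more tightly bound (requires more energy to ionize).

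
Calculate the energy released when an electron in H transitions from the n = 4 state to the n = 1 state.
12.755 eV

The energy levels are E_n = -13.6057 eV / n².

Energy at n = 4: E_4 = -13.6057 / 4² = -0.850356 eV
Energy at n = 1: E_1 = -13.6057 / 1² = -13.605700 eV

For emission (electron falling to lower state), the photon energy is:
E_photon = E_4 - E_1 = |-0.850356 - (-13.605700)|
E_photon = 12.755 eV

This energy is carried away by the emitted photon.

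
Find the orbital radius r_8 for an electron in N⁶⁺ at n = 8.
0.4838 nm (or 4.8382 Å)

The Bohr radius formula is:
r_n = n² a₀ / Z

where a₀ = 0.0529177 nm is the Bohr radius.

For N⁶⁺ (Z = 7) at n = 8:
r_8 = 8² × 0.0529177 nm / 7
r_8 = 64 × 0.0529177 nm / 7
r_8 = 3.38673 nm / 7
r_8 = 0.4838 nm

The electron orbits at approximately 0.4838 nm from the nucleus.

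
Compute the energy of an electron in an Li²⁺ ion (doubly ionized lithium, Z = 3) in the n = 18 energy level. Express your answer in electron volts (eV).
-0.38 eV

The energy levels of a hydrogen-like atom are given by:
E_n = -13.6057 Z² / n² eV  (with Z = 3 for Li²⁺)

For n = 18:
E_18 = -13.6057 × 3² / 18²
E_18 = -13.6057 × 9 / 324
E_18 = -0.38 eV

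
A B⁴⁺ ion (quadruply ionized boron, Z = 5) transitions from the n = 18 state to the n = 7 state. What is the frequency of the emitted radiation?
1.4246e+15 Hz

First, find the transition energy:
E_18 = -13.6057 × 5² / 18² = -1.0498225 eV
E_7 = -13.6057 × 5² / 7² = -6.9416837 eV
|ΔE| = |E_7 - E_18| = 5.8918612 eV

Convert to Joules: E = 5.8918612 eV × (1.602177 × 10⁻¹⁹ J/eV) = 9.439805e-19 J

Using E = hf:
f = E/h = 9.439805e-19 J / (6.62607 × 10⁻³⁴ J·s)
f = 1.4246e+15 Hz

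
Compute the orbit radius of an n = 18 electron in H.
17.1453 nm (or 171.4533 Å)

The Bohr radius formula is:
r_n = n² a₀ / Z

where a₀ = 0.0529177 nm is the Bohr radius.

For H (Z = 1) at n = 18:
r_18 = 18² × 0.0529177 nm / 1
r_18 = 324 × 0.0529177 nm / 1
r_18 = 17.14533 nm / 1
r_18 = 17.1453 nm

The electron orbits at approximately 17.1453 nm from the nucleus.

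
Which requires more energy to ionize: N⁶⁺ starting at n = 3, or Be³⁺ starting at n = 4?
N⁶⁺ at n = 3 (E = -74.075 eV)

Using E_n = -13.6057 Z² / n² eV:

N⁶⁺ (Z = 7) at n = 3:
E = -13.6057 × 7² / 3² = -13.6057 × 49 / 9 = -74.075478 eV

Be³⁺ (Z = 4) at n = 4:
E = -13.6057 × 4² / 4² = -13.6057 × 16 / 16 = -13.605700 eV

Since -74.075478 eV < -13.605700 eV,
N⁶⁺ at n = 3 is more tightly bound (requires more energy to ionize).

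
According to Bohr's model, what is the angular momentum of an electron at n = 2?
2.109e-34 J·s (or 2ℏ)

In the Bohr model, angular momentum is quantized:
L = nℏ

where ℏ = h/(2π) = 1.05457e-34 J·s

For n = 2:
L = 2 × 1.05457e-34 J·s
L = 2.109e-34 J·s

This can also be written as L = 2ℏ.
The angular momentum is an integer multiple of the reduced Planck constant.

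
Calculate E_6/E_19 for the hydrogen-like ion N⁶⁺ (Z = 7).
10.027778

Using E_n = -13.6057 Z² / n² eV with Z = 7:

E_6 = -13.6057 × 7² / 6² = -666.6793 / 36 = -18.518869444444 eV
E_19 = -13.6057 × 7² / 19² = -666.6793 / 361 = -1.846757063712 eV

The ratio is:
E_6/E_19 = (-18.518869444444) / (-1.846757063712)
E_6/E_19 = (-666.6793/36) / (-666.6793/361)
E_6/E_19 = 361/36
E_6/E_19 = 10.027778
(Note: the Z² factors cancel in the ratio.)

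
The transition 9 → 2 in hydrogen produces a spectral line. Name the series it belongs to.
Balmer series

The spectral series in hydrogen are named based on the final (lower) energy level:
- Lyman series: n_final = 1 (ultraviolet)
- Balmer series: n_final = 2 (visible/near-UV)
- Paschen series: n_final = 3 (infrared)
- Brackett series: n_final = 4 (infrared)
- Pfund series: n_final = 5 (far infrared)

Since this transition ends at n = 2, it belongs to the Balmer series.

For reference, this 9 → 2 line has photon energy
ΔE = 13.6057 eV × (1/2² - 1/9²) = 3.2334533951 eV,
corresponding to wavelength λ = hc/ΔE = 1239.84 eV·nm / 3.2334533951 eV = 383.441432 nm in the visible/near-UV region.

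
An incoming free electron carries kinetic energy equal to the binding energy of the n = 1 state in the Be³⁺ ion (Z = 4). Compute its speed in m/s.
8.7508e+06 m/s (or 2.919% of c)

The binding energy at n = 1 for Be³⁺ is:
E_1 = -13.6057 × 4²/1² = -217.69120 eV
|E_1| = 217.69120 eV

Convert to Joules:
KE = 217.69120 eV × (1.602177 × 10⁻¹⁹ J/eV) = 3.487798e-17 J

Using KE = ½mv²:
v = √(2·KE/m_e)
v = √(2 × 3.487798e-17 J / 9.10938 × 10⁻³¹ kg)
v = 8.7508e+06 m/s

This is approximately 2.919% the speed of light.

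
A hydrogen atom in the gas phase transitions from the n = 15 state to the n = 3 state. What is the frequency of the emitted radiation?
3.509e+14 Hz

First, find the transition energy:
E_15 = -13.6057 / 15² = -0.0604698 eV
E_3 = -13.6057 / 3² = -1.5117444 eV
|ΔE| = |E_3 - E_15| = 1.4512746 eV

Convert to Joules: E = 1.4512746 eV × (1.602177 × 10⁻¹⁹ J/eV) = 2.32520e-19 J

Using E = hf:
f = E/h = 2.32520e-19 J / (6.62607 × 10⁻³⁴ J·s)
f = 3.509e+14 Hz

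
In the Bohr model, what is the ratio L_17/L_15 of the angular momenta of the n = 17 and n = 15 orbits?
1.1333

In the Bohr model, L_n = nℏ, so the ratio is purely the ratio of quantum numbers:

L_17/L_15 = 17ℏ / 15ℏ = 17/15 = 1.1333

The angular momentum scales linearly with n.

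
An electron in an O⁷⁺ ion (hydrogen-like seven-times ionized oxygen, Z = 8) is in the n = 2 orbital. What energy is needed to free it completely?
217.691200 eV

The ionization energy is the energy needed to remove the electron completely (n → ∞).

For a hydrogen-like ion with Z = 8, E_n = -13.6057 Z² / n² eV.

At n = 2: E_2 = -13.6057 × 8² / 2² = -217.691200000 eV
At n = ∞: E_∞ = 0 eV

Ionization energy = E_∞ - E_2 = 0 - (-217.691200000) = 217.691200000 eV
Ionization energy ≈ 217.691200 eV

This is also called the binding energy of the electron in state n = 2.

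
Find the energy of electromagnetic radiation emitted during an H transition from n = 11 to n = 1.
13.493 eV

The energy levels are E_n = -13.6057 eV / n².

Energy at n = 11: E_11 = -13.6057 / 11² = -0.112444 eV
Energy at n = 1: E_1 = -13.6057 / 1² = -13.605700 eV

For emission (electron falling to lower state), the photon energy is:
E_photon = E_11 - E_1 = |-0.112444 - (-13.605700)|
E_photon = 13.493 eV

This energy is carried away by the emitted photon.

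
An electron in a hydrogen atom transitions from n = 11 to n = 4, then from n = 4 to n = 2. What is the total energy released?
3.289 eV

The energy levels of hydrogen are E_n = -13.6057 / n² eV.

First transition (11 → 4):
ΔE₁ = |E_4 - E_11|
ΔE₁ = |-0.850356250 - (-0.112443802)| = 0.737912 eV

Second transition (4 → 2):
ΔE₂ = |E_2 - E_4|
ΔE₂ = |-3.401425000 - (-0.850356250)| = 2.551069 eV

Total energy released:
E_total = ΔE₁ + ΔE₂ = 0.737912 + 2.551069 = 3.289 eV

Note: This equals the direct transition 11 → 2: 3.289 eV ✓
Energy is conserved regardless of the path taken.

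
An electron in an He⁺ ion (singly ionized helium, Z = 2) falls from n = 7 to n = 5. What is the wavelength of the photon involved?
1162.8123 nm

First, find the transition energy using E_n = -13.6057 Z² / n² eV:
E_7 = -13.6057 × 2² / 7² = -1.110669388 eV
E_5 = -13.6057 × 2² / 5² = -2.176912000 eV

Photon energy: |ΔE| = |E_5 - E_7| = 1.066242612 eV

Convert to wavelength using E = hc/λ with hc = 1239.84 eV·nm:
λ = hc/E = 1239.84 eV·nm / 1.066242612 eV
λ = 1162.8123 nm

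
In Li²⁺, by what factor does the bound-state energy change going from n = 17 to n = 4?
18.0625

Using E_n = -13.6057 Z² / n² eV with Z = 3:

E_4 = -13.6057 × 3² / 4² = -122.4513 / 16 = -7.653206250 eV
E_17 = -13.6057 × 3² / 17² = -122.4513 / 289 = -0.423706920 eV

The ratio is:
E_4/E_17 = (-7.653206250) / (-0.423706920)
E_4/E_17 = (-122.4513/16) / (-122.4513/289)
E_4/E_17 = 289/16
E_4/E_17 = 18.0625
(Note: the Z² factors cancel in the ratio.)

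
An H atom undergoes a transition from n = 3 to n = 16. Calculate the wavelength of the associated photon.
850.022212 nm

First, find the transition energy using E_n = -13.6057 / n² eV:
E_3 = -13.6057 / 3² = -1.5117444444 eV
E_16 = -13.6057 / 16² = -0.0531472656 eV

Photon energy: |ΔE| = |E_16 - E_3| = 1.4585971788 eV

Convert to wavelength using E = hc/λ with hc = 1239.84 eV·nm:
λ = hc/E = 1239.84 eV·nm / 1.4585971788 eV
λ = 850.022212 nm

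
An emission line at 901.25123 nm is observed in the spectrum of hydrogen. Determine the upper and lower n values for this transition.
n = 10 → n = 3

First, find the photon energy from the wavelength (hc = 1239.84 eV·nm):
E = hc/λ = 1239.84 eV·nm / 901.25123 nm = 1.3756874 eV

The energy levels of hydrogen satisfy E_n = -13.6057 / n² eV, so an emission n_i → n_f releases
ΔE = 13.6057 × (1/n_f² − 1/n_i²) eV.

Setting ΔE equal to the photon energy:
1/n_f² − 1/n_i² = 1.3756874 / 13.6057 = 0.10111111

Since 1/n_i² must be positive, we need 1/n_f² > 0.10111111, i.e. n_f ≤ 3. For each allowed n_f, solve n_i = (1/n_f² − 0.10111111)^(−1/2) and check whether it is a whole number:
  n_f = 1: 1/n_i² = 1.00000000 − 0.10111111 = 0.89888889 → n_i = 1.055  (not an integer) ✗
  n_f = 2: 1/n_i² = 0.25000000 − 0.10111111 = 0.14888889 → n_i = 2.592  (not an integer) ✗
  n_f = 3: 1/n_i² = 0.11111111 − 0.10111111 = 0.01000000 → n_i = 10.000  → integer, n_i = 10 ✓

Only n_f = 3 gives an integer upper level, n_i = 10.

The transition is from n = 10 to n = 3 (emission).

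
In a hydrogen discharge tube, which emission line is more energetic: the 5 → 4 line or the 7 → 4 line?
7 → 4

Calculate the energy for each transition:

Transition 5 → 4:
ΔE₁ = |E_4 - E_5| = |-13.6057/4² - (-13.6057/5²)|
ΔE₁ = |-0.8503562500 - (-0.5442280000)| = 0.3061283 eV

Transition 7 → 4:
ΔE₂ = |E_4 - E_7| = |-13.6057/4² - (-13.6057/7²)|
ΔE₂ = |-0.8503562500 - (-0.2776673469)| = 0.5726889 eV

Since 0.5726889 eV > 0.3061283 eV, the transition 7 → 4 emits the more energetic photon.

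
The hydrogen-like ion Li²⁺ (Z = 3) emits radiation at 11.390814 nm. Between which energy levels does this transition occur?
n = 3 → n = 1

First, find the photon energy from the wavelength (hc = 1239.84 eV·nm):
E = hc/λ = 1239.84 eV·nm / 11.390814 nm = 108.84560 eV

The energy levels of Li²⁺ satisfy E_n = -13.6057 × 3² / n² eV, so an emission n_i → n_f releases
ΔE = 13.6057 × 3² × (1/n_f² − 1/n_i²) eV.

Setting ΔE equal to the photon energy:
1/n_f² − 1/n_i² = 108.84560 / (13.6057 × 3²) = 0.88888889

Since 1/n_i² must be positive, we need 1/n_f² > 0.88888889, i.e. n_f ≤ 1. For each allowed n_f, solve n_i = (1/n_f² − 0.88888889)^(−1/2) and check whether it is a whole number:
  n_f = 1: 1/n_i² = 1.00000000 − 0.88888889 = 0.11111111 → n_i = 3.000  → integer, n_i = 3 ✓

Only n_f = 1 gives an integer upper level, n_i = 3.

The transition is from n = 3 to n = 1 (emission).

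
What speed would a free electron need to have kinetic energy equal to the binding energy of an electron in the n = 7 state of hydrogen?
3.12528e+05 m/s (or 0.104248% of c)

The binding energy at n = 7 for hydrogen is:
E_7 = -13.6057/7² = -0.277667347 eV
|E_7| = 0.277667347 eV

Convert to Joules:
KE = 0.277667347 eV × (1.602177 × 10⁻¹⁹ J/eV) = 4.4487224e-20 J

Using KE = ½mv²:
v = √(2·KE/m_e)
v = √(2 × 4.4487224e-20 J / 9.10938 × 10⁻³¹ kg)
v = 3.12528e+05 m/s

This is approximately 0.104248% the speed of light.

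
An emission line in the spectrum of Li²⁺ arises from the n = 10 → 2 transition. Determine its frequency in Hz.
7.106e+15 Hz

First, find the transition energy:
E_10 = -13.6057 × 3² / 10² = -1.22451 eV
E_2 = -13.6057 × 3² / 2² = -30.61283 eV
|ΔE| = |E_2 - E_10| = 29.38832 eV

Convert to Joules: E = 29.38832 eV × (1.602177 × 10⁻¹⁹ J/eV) = 4.70853e-18 J

Using E = hf:
f = E/h = 4.70853e-18 J / (6.62607 × 10⁻³⁴ J·s)
f = 7.106e+15 Hz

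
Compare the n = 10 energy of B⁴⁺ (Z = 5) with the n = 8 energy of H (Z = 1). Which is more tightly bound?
B⁴⁺ at n = 10 (E = -3.40143 eV)

Using E_n = -13.6057 Z² / n² eV:

B⁴⁺ (Z = 5) at n = 10:
E = -13.6057 × 5² / 10² = -13.6057 × 25 / 100 = -3.40142500 eV

H (Z = 1) at n = 8:
E = -13.6057 × 1² / 8² = -13.6057 × 1 / 64 = -0.21258906 eV

Since -3.40142500 eV < -0.21258906 eV,
B⁴⁺ at n = 10 is more tightly bound (requires more energy to ionize).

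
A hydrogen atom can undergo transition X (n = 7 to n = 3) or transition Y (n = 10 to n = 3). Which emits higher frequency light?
10 → 3

Calculate the energy for each transition:

Transition 7 → 3:
ΔE₁ = |E_3 - E_7| = |-13.6057/3² - (-13.6057/7²)|
ΔE₁ = |-1.51174444 - (-0.27766735)| = 1.23408 eV

Transition 10 → 3:
ΔE₂ = |E_3 - E_10| = |-13.6057/3² - (-13.6057/10²)|
ΔE₂ = |-1.51174444 - (-0.13605700)| = 1.37569 eV

Since 1.37569 eV > 1.23408 eV, the transition 10 → 3 emits the more energetic photon.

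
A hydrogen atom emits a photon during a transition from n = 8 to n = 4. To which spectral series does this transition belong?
Brackett series

The spectral series in hydrogen are named based on the final (lower) energy level:
- Lyman series: n_final = 1 (ultraviolet)
- Balmer series: n_final = 2 (visible/near-UV)
- Paschen series: n_final = 3 (infrared)
- Brackett series: n_final = 4 (infrared)
- Pfund series: n_final = 5 (far infrared)

Since this transition ends at n = 4, it belongs to the Brackett series.

For reference, this 8 → 4 line has photon energy
ΔE = 13.6057 eV × (1/4² - 1/8²) = 0.63776718750 eV,
corresponding to wavelength λ = hc/ΔE = 1239.84 eV·nm / 0.63776718750 eV = 1944.03228 nm in the infrared region.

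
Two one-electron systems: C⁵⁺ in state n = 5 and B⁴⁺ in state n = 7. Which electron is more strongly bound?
C⁵⁺ at n = 5 (E = -19.59221 eV)

Using E_n = -13.6057 Z² / n² eV:

C⁵⁺ (Z = 6) at n = 5:
E = -13.6057 × 6² / 5² = -13.6057 × 36 / 25 = -19.59220800 eV

B⁴⁺ (Z = 5) at n = 7:
E = -13.6057 × 5² / 7² = -13.6057 × 25 / 49 = -6.94168367 eV

Since -19.59220800 eV < -6.94168367 eV,
C⁵⁺ at n = 5 is more tightly bound (requires more energy to ionize).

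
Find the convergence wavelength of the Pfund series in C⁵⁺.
63.2823 nm

The series limit corresponds to the transition from n = ∞ to n = 5.
This is the highest energy (shortest wavelength) transition in the Pfund series.

E_∞ = 0 eV
E_5 = -13.6057 × 6² / 5² = -19.592208 eV

Energy at series limit:
ΔE = E_∞ - E_5 = 0 - (-19.592208) = 19.592208 eV
λ = hc/E = 1239.84 eV·nm / 19.592208 eV = 63.2823 nm

This energy equals the ionization energy from the n = 5 state of C⁵⁺.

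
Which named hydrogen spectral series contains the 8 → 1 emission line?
Lyman series

The spectral series in hydrogen are named based on the final (lower) energy level:
- Lyman series: n_final = 1 (ultraviolet)
- Balmer series: n_final = 2 (visible/near-UV)
- Paschen series: n_final = 3 (infrared)
- Brackett series: n_final = 4 (infrared)
- Pfund series: n_final = 5 (far infrared)

Since this transition ends at n = 1, it belongs to the Lyman series.

For reference, this 8 → 1 line has photon energy
ΔE = 13.6057 eV × (1/1² - 1/8²) = 13.3931109 eV,
corresponding to wavelength λ = hc/ΔE = 1239.84 eV·nm / 13.3931109 eV = 92.57297 nm in the ultraviolet region.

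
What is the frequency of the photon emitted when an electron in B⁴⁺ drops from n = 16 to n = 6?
1.96334e+15 Hz

First, find the transition energy:
E_16 = -13.6057 × 5² / 16² = -1.32868164 eV
E_6 = -13.6057 × 5² / 6² = -9.44840278 eV
|ΔE| = |E_6 - E_16| = 8.11972114 eV

Convert to Joules: E = 8.11972114 eV × (1.602177 × 10⁻¹⁹ J/eV) = 1.3009230e-18 J

Using E = hf:
f = E/h = 1.3009230e-18 J / (6.62607 × 10⁻³⁴ J·s)
f = 1.96334e+15 Hz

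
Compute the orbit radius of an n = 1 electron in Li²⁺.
0.01764 nm (or 0.17639 Å)

The Bohr radius formula is:
r_n = n² a₀ / Z

where a₀ = 0.05291772 nm is the Bohr radius.

For Li²⁺ (Z = 3) at n = 1:
r_1 = 1² × 0.05291772 nm / 3
r_1 = 1 × 0.05291772 nm / 3
r_1 = 0.052918 nm / 3
r_1 = 0.01764 nm

The electron orbits at approximately 0.01764 nm from the nucleus.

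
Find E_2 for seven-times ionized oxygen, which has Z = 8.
-217.691 eV

For hydrogen-like ions, the energy levels scale with Z²:
E_n = -13.6057 Z² / n² eV

For O⁷⁺ (Z = 8) at n = 2:
E_2 = -13.6057 × 8² / 2²
E_2 = -13.6057 × 64 / 4
E_2 = -870.7648 / 4
E_2 = -217.691 eV

The energy is 64 times more negative than hydrogen at the same n due to the stronger nuclear charge.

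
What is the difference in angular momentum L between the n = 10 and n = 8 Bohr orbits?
2.10914e-34 J·s (or 2ℏ)

In the Bohr model, L_n = nℏ where ℏ = 1.0545718e-34 J·s.

L_10 = 10ℏ = 1.0545718e-33 J·s
L_8 = 8ℏ = 8.4365744e-34 J·s

ΔL = L_10 - L_8 = (10 - 8)ℏ = 2ℏ
ΔL = 2 × 1.0545718e-34 J·s = 2.10914e-34 J·s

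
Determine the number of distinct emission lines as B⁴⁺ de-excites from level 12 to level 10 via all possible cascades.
3

The electron can occupy levels n = 10, 11, ..., 12 during de-excitation — that is m = 12 - 10 + 1 = 3 distinct levels.

The number of distinct spectral lines equals the number of ways to choose 2 of these m levels (each pair gives one possible emission transition):

Number of lines = m(m-1)/2 = 3×2/2 = 3

These correspond to all possible transitions between the 3 levels:
12 → 11, 12 → 10, 11 → 10

Each transition produces a photon with a unique energy (and thus wavelength). This count does not depend on Z.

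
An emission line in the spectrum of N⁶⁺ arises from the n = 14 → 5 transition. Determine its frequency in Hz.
5.6256e+15 Hz

First, find the transition energy:
E_14 = -13.6057 × 7² / 14² = -3.4014250 eV
E_5 = -13.6057 × 7² / 5² = -26.6671720 eV
|ΔE| = |E_5 - E_14| = 23.2657470 eV

Convert to Joules: E = 23.2657470 eV × (1.602177 × 10⁻¹⁹ J/eV) = 3.727584e-18 J

Using E = hf:
f = E/h = 3.727584e-18 J / (6.62607 × 10⁻³⁴ J·s)
f = 5.6256e+15 Hz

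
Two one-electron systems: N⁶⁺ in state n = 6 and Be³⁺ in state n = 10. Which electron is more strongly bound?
N⁶⁺ at n = 6 (E = -18.51887 eV)

Using E_n = -13.6057 Z² / n² eV:

N⁶⁺ (Z = 7) at n = 6:
E = -13.6057 × 7² / 6² = -13.6057 × 49 / 36 = -18.51886944 eV

Be³⁺ (Z = 4) at n = 10:
E = -13.6057 × 4² / 10² = -13.6057 × 16 / 100 = -2.17691200 eV

Since -18.51886944 eV < -2.17691200 eV,
N⁶⁺ at n = 6 is more tightly bound (requires more energy to ionize).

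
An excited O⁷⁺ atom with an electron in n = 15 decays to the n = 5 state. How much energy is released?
30.960526 eV

The energy levels are E_n = -13.6057 Z² eV / n².

Energy at n = 15: E_15 = -13.6057 × 8² / 15² = -3.870065778 eV
Energy at n = 5: E_5 = -13.6057 × 8² / 5² = -34.830592000 eV

For emission (electron falling to lower state), the photon energy is:
E_photon = E_15 - E_5 = |-3.870065778 - (-34.830592000)|
E_photon = 30.960526 eV

This energy is carried away by the emitted photon.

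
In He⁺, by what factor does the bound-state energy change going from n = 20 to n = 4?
25.000

Using E_n = -13.6057 Z² / n² eV with Z = 2:

E_4 = -13.6057 × 2² / 4² = -54.4228 / 16 = -3.401425000 eV
E_20 = -13.6057 × 2² / 20² = -54.4228 / 400 = -0.136057000 eV

The ratio is:
E_4/E_20 = (-3.401425000) / (-0.136057000)
E_4/E_20 = (-54.4228/16) / (-54.4228/400)
E_4/E_20 = 400/16
E_4/E_20 = 25.000
(Note: the Z² factors cancel in the ratio.)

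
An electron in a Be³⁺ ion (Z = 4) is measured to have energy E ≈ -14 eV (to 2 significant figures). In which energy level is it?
n = 4

The exact energy levels follow E_n = -13.6057 Z² / n² eV with Z = 4.

The measured value (-14 eV) is reported to only 2 significant figures, so we must test candidate n values and see which one matches to that precision.

Candidate energies:
  n = 2:  E = -13.6057 × 4² / 2² = -54.42280 eV
  n = 3:  E = -13.6057 × 4² / 3² = -24.18791 eV
  n = 4:  E = -13.6057 × 4² / 4² = -13.60570 eV  ← matches
  n = 5:  E = -13.6057 × 4² / 5² = -8.70765 eV
  n = 6:  E = -13.6057 × 4² / 6² = -6.04698 eV

Checking against the measurement of -14 eV (2 sig figs), only n = 4 agrees:
E_4 = -13.60570 eV, which rounds to -14 eV ✓

Therefore n = 4.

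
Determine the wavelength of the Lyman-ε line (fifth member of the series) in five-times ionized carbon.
2.603615 nm

The lines of a series are numbered from the longest wavelength (smallest ΔE) outward; the fifth line is the transition from n = n_f + 5 to n_f.
The Lyman series has all transitions ending at n_f = 1.

For C⁵⁺ (Z = 6), the fifth line (ε-line) is the jump from n = 6 to n = 1:
E_6 = -13.6057 × 6² / 6² = -13.60570000 eV
E_1 = -13.6057 × 6² / 1² = -489.80520000 eV
ΔE = E_6 - E_1 = 476.19950000 eV

λ = hc/E = 1239.84 eV·nm / 476.19950000 eV
λ = 2.603615 nm

This is the ε-line of the Lyman series in C⁵⁺.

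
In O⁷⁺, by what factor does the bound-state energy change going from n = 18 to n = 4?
20.2500

Using E_n = -13.6057 Z² / n² eV with Z = 8:

E_4 = -13.6057 × 8² / 4² = -870.7648 / 16 = -54.4228000000 eV
E_18 = -13.6057 × 8² / 18² = -870.7648 / 324 = -2.6875456790 eV

The ratio is:
E_4/E_18 = (-54.4228000000) / (-2.6875456790)
E_4/E_18 = (-870.7648/16) / (-870.7648/324)
E_4/E_18 = 324/16
E_4/E_18 = 20.2500
(Note: the Z² factors cancel in the ratio.)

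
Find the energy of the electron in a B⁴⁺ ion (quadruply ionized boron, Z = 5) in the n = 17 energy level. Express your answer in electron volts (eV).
-1.17696 eV

The energy levels of a hydrogen-like atom are given by:
E_n = -13.6057 Z² / n² eV  (with Z = 5 for B⁴⁺)

For n = 17:
E_17 = -13.6057 × 5² / 17²
E_17 = -13.6057 × 25 / 289
E_17 = -1.17696 eV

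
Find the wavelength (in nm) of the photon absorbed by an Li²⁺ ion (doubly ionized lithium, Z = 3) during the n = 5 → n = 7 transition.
516.80546 nm

First, find the transition energy using E_n = -13.6057 Z² / n² eV:
E_5 = -13.6057 × 3² / 5² = -4.898052000 eV
E_7 = -13.6057 × 3² / 7² = -2.499006122 eV

Photon energy: |ΔE| = |E_7 - E_5| = 2.399045878 eV

Convert to wavelength using E = hc/λ with hc = 1239.84 eV·nm:
λ = hc/E = 1239.84 eV·nm / 2.399045878 eV
λ = 516.80546 nm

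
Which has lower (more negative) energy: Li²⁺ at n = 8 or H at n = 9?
Li²⁺ at n = 8 (E = -1.913302 eV)

Using E_n = -13.6057 Z² / n² eV:

Li²⁺ (Z = 3) at n = 8:
E = -13.6057 × 3² / 8² = -13.6057 × 9 / 64 = -1.913301563 eV

H (Z = 1) at n = 9:
E = -13.6057 × 1² / 9² = -13.6057 × 1 / 81 = -0.167971605 eV

Since -1.913301563 eV < -0.167971605 eV,
Li²⁺ at n = 8 is more tightly bound (requires more energy to ionize).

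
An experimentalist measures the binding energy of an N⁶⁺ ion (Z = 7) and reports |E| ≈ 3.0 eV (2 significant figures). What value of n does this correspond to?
n = 15

The exact energy levels follow E_n = -13.6057 Z² / n² eV with Z = 7.

The measured value (-3.0 eV) is reported to only 2 significant figures, so we must test candidate n values and see which one matches to that precision.

Candidate energies:
  n = 13:  E = -13.6057 × 7² / 13² = -3.94485 eV
  n = 14:  E = -13.6057 × 7² / 14² = -3.40143 eV
  n = 15:  E = -13.6057 × 7² / 15² = -2.96302 eV  ← matches
  n = 16:  E = -13.6057 × 7² / 16² = -2.60422 eV
  n = 17:  E = -13.6057 × 7² / 17² = -2.30685 eV

Checking against the measurement of -3.0 eV (2 sig figs), only n = 15 agrees:
E_15 = -2.96302 eV, which rounds to -3.0 eV ✓

Therefore n = 15.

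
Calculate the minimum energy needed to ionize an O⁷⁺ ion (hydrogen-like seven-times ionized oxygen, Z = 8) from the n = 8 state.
13.6057 eV

The ionization energy is the energy needed to remove the electron completely (n → ∞).

For a hydrogen-like ion with Z = 8, E_n = -13.6057 Z² / n² eV.

At n = 8: E_8 = -13.6057 × 8² / 8² = -13.6057000 eV
At n = ∞: E_∞ = 0 eV

Ionization energy = E_∞ - E_8 = 0 - (-13.6057000) = 13.6057000 eV
Ionization energy ≈ 13.6057 eV

This is also called the binding energy of the electron in state n = 8.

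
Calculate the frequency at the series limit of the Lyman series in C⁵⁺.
1.18e+17 Hz

The series limit corresponds to the transition from n = ∞ to n = 1.
This is the highest energy (shortest wavelength) transition in the Lyman series.

E_∞ = 0 eV
E_1 = -13.6057 × 6² / 1² = -489.805200 eV

Energy at series limit:
ΔE = E_∞ - E_1 = 0 - (-489.805200) = 489.805200 eV
E = 489.805200 eV × (1.602177 × 10⁻¹⁹ J/eV) = 7.8475e-17 J
f = E/h = 7.8475e-17 J / (6.62607 × 10⁻³⁴ J·s) = 1.18e+17 Hz

This energy equals the ionization energy from the n = 1 state of C⁵⁺.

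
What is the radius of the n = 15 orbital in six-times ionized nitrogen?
1.7009 nm (or 17.0093 Å)

The Bohr radius formula is:
r_n = n² a₀ / Z

where a₀ = 0.0529177 nm is the Bohr radius.

For N⁶⁺ (Z = 7) at n = 15:
r_15 = 15² × 0.0529177 nm / 7
r_15 = 225 × 0.0529177 nm / 7
r_15 = 11.90648 nm / 7
r_15 = 1.7009 nm

The electron orbits at approximately 1.7009 nm from the nucleus.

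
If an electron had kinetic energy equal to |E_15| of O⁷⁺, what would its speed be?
1.1668e+06 m/s (or 0.3892% of c)

The binding energy at n = 15 for O⁷⁺ is:
E_15 = -13.6057 × 8²/15² = -3.8700658 eV
|E_15| = 3.8700658 eV

Convert to Joules:
KE = 3.8700658 eV × (1.602177 × 10⁻¹⁹ J/eV) = 6.200530e-19 J

Using KE = ½mv²:
v = √(2·KE/m_e)
v = √(2 × 6.200530e-19 J / 9.10938 × 10⁻³¹ kg)
v = 1.1668e+06 m/s

This is approximately 0.3892% the speed of light.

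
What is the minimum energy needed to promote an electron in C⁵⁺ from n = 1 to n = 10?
484.907 eV

The energy levels of a hydrogen-like atom are E_n = -13.6057 Z² eV / n².

Energy at n = 1: E_1 = -13.6057 × 6² / 1² = -489.805200 eV
Energy at n = 10: E_10 = -13.6057 × 6² / 10² = -4.898052 eV

The excitation energy is the difference:
ΔE = E_10 - E_1
ΔE = -4.898052 - (-489.805200)
ΔE = 484.907 eV

Since this is positive, energy must be absorbed (photon absorption).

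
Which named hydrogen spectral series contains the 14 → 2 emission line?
Balmer series

The spectral series in hydrogen are named based on the final (lower) energy level:
- Lyman series: n_final = 1 (ultraviolet)
- Balmer series: n_final = 2 (visible/near-UV)
- Paschen series: n_final = 3 (infrared)
- Brackett series: n_final = 4 (infrared)
- Pfund series: n_final = 5 (far infrared)

Since this transition ends at n = 2, it belongs to the Balmer series.

For reference, this 14 → 2 line has photon energy
ΔE = 13.6057 eV × (1/2² - 1/14²) = 3.332008 eV,
corresponding to wavelength λ = hc/ΔE = 1239.84 eV·nm / 3.332008 eV = 372.10 nm in the visible/near-UV region.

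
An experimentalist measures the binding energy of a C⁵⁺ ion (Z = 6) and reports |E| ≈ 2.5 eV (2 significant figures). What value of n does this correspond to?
n = 14

The exact energy levels follow E_n = -13.6057 Z² / n² eV with Z = 6.

The measured value (-2.5 eV) is reported to only 2 significant figures, so we must test candidate n values and see which one matches to that precision.

Candidate energies:
  n = 12:  E = -13.6057 × 6² / 12² = -3.40143 eV
  n = 13:  E = -13.6057 × 6² / 13² = -2.89826 eV
  n = 14:  E = -13.6057 × 6² / 14² = -2.49901 eV  ← matches
  n = 15:  E = -13.6057 × 6² / 15² = -2.17691 eV
  n = 16:  E = -13.6057 × 6² / 16² = -1.91330 eV

Checking against the measurement of -2.5 eV (2 sig figs), only n = 14 agrees:
E_14 = -2.49901 eV, which rounds to -2.5 eV ✓

Therefore n = 14.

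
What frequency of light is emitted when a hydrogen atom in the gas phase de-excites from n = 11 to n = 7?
3.9951e+13 Hz

First, find the transition energy:
E_11 = -13.6057 / 11² = -0.11244380 eV
E_7 = -13.6057 / 7² = -0.27766735 eV
|ΔE| = |E_7 - E_11| = 0.16522355 eV

Convert to Joules: E = 0.16522355 eV × (1.602177 × 10⁻¹⁹ J/eV) = 2.647174e-20 J

Using E = hf:
f = E/h = 2.647174e-20 J / (6.62607 × 10⁻³⁴ J·s)
f = 3.9951e+13 Hz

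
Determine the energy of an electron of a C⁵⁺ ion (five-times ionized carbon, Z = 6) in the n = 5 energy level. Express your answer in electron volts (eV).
-19.592 eV

The energy levels of a hydrogen-like atom are given by:
E_n = -13.6057 Z² / n² eV  (with Z = 6 for C⁵⁺)

For n = 5:
E_5 = -13.6057 × 6² / 5²
E_5 = -13.6057 × 36 / 25
E_5 = -19.592 eV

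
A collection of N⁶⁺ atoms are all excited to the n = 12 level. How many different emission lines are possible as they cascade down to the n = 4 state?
36

The electron can occupy levels n = 4, 5, ..., 12 during de-excitation — that is m = 12 - 4 + 1 = 9 distinct levels.

The number of distinct spectral lines equals the number of ways to choose 2 of these m levels (each pair gives one possible emission transition):

Number of lines = m(m-1)/2 = 9×8/2 = 36

These correspond to all possible transitions between the 9 levels:
12 → 11, 12 → 10, 12 → 9, 12 → 8, 12 → 7, 12 → 6, 12 → 5, 12 → 4...

Each transition produces a photon with a unique energy (and thus wavelength). This count does not depend on Z.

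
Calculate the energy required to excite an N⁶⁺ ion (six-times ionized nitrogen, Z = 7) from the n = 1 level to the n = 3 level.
592.603822 eV

The energy levels of a hydrogen-like atom are E_n = -13.6057 Z² eV / n².

Energy at n = 1: E_1 = -13.6057 × 7² / 1² = -666.679300000 eV
Energy at n = 3: E_3 = -13.6057 × 7² / 3² = -74.075477778 eV

The excitation energy is the difference:
ΔE = E_3 - E_1
ΔE = -74.075477778 - (-666.679300000)
ΔE = 592.603822 eV

Since this is positive, energy must be absorbed (photon absorption).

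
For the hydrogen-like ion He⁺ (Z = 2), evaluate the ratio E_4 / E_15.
14.06250

Using E_n = -13.6057 Z² / n² eV with Z = 2:

E_4 = -13.6057 × 2² / 4² = -54.4228 / 16 = -3.40142500000 eV
E_15 = -13.6057 × 2² / 15² = -54.4228 / 225 = -0.24187911111 eV

The ratio is:
E_4/E_15 = (-3.40142500000) / (-0.24187911111)
E_4/E_15 = (-54.4228/16) / (-54.4228/225)
E_4/E_15 = 225/16
E_4/E_15 = 14.06250
(Note: the Z² factors cancel in the ratio.)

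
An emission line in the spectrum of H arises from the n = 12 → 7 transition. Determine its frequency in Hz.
4.4294e+13 Hz

First, find the transition energy:
E_12 = -13.6057 / 12² = -0.09448403 eV
E_7 = -13.6057 / 7² = -0.27766735 eV
|ΔE| = |E_7 - E_12| = 0.18318332 eV

Convert to Joules: E = 0.18318332 eV × (1.602177 × 10⁻¹⁹ J/eV) = 2.934921e-20 J

Using E = hf:
f = E/h = 2.934921e-20 J / (6.62607 × 10⁻³⁴ J·s)
f = 4.4294e+13 Hz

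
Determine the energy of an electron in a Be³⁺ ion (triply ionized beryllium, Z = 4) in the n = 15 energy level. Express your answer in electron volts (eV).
-0.97 eV

The energy levels of a hydrogen-like atom are given by:
E_n = -13.6057 Z² / n² eV  (with Z = 4 for Be³⁺)

For n = 15:
E_15 = -13.6057 × 4² / 15²
E_15 = -13.6057 × 16 / 225
E_15 = -0.97 eV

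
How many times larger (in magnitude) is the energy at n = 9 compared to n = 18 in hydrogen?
4.000

Using E_n = -13.6057 Z² / n² eV with Z = 1:

E_9 = -13.6057 / 9² = -13.6057 / 81 = -0.167971605 eV
E_18 = -13.6057 / 18² = -13.6057 / 324 = -0.041992901 eV

The ratio is:
E_9/E_18 = (-0.167971605) / (-0.041992901)
E_9/E_18 = (-13.6057/81) / (-13.6057/324)
E_9/E_18 = 324/81
E_9/E_18 = 4.000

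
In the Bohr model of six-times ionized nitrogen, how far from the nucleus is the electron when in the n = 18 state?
2.44933 nm (or 24.49334 Å)

The Bohr radius formula is:
r_n = n² a₀ / Z

where a₀ = 0.05291772 nm is the Bohr radius.

For N⁶⁺ (Z = 7) at n = 18:
r_18 = 18² × 0.05291772 nm / 7
r_18 = 324 × 0.05291772 nm / 7
r_18 = 17.145341 nm / 7
r_18 = 2.44933 nm

The electron orbits at approximately 2.44933 nm from the nucleus.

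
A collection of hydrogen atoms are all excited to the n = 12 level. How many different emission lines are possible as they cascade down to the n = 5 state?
28

The electron can occupy levels n = 5, 6, ..., 12 during de-excitation — that is m = 12 - 5 + 1 = 8 distinct levels.

The number of distinct spectral lines equals the number of ways to choose 2 of these m levels (each pair gives one possible emission transition):

Number of lines = m(m-1)/2 = 8×7/2 = 28

These correspond to all possible transitions between the 8 levels:
12 → 11, 12 → 10, 12 → 9, 12 → 8, 12 → 7, 12 → 6, 12 → 5, 11 → 10...

Each transition produces a photon with a unique energy (and thus wavelength). This count does not depend on Z.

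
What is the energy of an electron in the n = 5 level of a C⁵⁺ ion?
-19.59221 eV

For hydrogen-like ions, the energy levels scale with Z²:
E_n = -13.6057 Z² / n² eV

For C⁵⁺ (Z = 6) at n = 5:
E_5 = -13.6057 × 6² / 5²
E_5 = -13.6057 × 36 / 25
E_5 = -489.8052 / 25
E_5 = -19.59221 eV

The energy is 36 times more negative than hydrogen at the same n due to the stronger nuclear charge.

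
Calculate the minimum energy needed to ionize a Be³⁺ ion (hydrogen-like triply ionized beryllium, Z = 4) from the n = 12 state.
1.51174 eV

The ionization energy is the energy needed to remove the electron completely (n → ∞).

For a hydrogen-like ion with Z = 4, E_n = -13.6057 Z² / n² eV.

At n = 12: E_12 = -13.6057 × 4² / 12² = -1.51174444 eV
At n = ∞: E_∞ = 0 eV

Ionization energy = E_∞ - E_12 = 0 - (-1.51174444) = 1.51174444 eV
Ionization energy ≈ 1.51174 eV

This is also called the binding energy of the electron in state n = 12.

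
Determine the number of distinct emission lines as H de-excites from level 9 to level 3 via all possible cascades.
21

The electron can occupy levels n = 3, 4, ..., 9 during de-excitation — that is m = 9 - 3 + 1 = 7 distinct levels.

The number of distinct spectral lines equals the number of ways to choose 2 of these m levels (each pair gives one possible emission transition):

Number of lines = m(m-1)/2 = 7×6/2 = 21

These correspond to all possible transitions between the 7 levels:
9 → 8, 9 → 7, 9 → 6, 9 → 5, 9 → 4, 9 → 3, 8 → 7, 8 → 6...

Each transition produces a photon with a unique energy (and thus wavelength). This count does not depend on Z.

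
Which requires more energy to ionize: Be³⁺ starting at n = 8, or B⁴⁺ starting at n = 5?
B⁴⁺ at n = 5 (E = -13.61 eV)

Using E_n = -13.6057 Z² / n² eV:

Be³⁺ (Z = 4) at n = 8:
E = -13.6057 × 4² / 8² = -13.6057 × 16 / 64 = -3.40143 eV

B⁴⁺ (Z = 5) at n = 5:
E = -13.6057 × 5² / 5² = -13.6057 × 25 / 25 = -13.60570 eV

Since -13.60570 eV < -3.40143 eV,
B⁴⁺ at n = 5 is more tightly bound (requires more energy to ionize).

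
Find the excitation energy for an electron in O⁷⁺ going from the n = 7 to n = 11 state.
10.57 eV

The energy levels of a hydrogen-like atom are E_n = -13.6057 Z² eV / n².

Energy at n = 7: E_7 = -13.6057 × 8² / 7² = -17.77071 eV
Energy at n = 11: E_11 = -13.6057 × 8² / 11² = -7.19640 eV

The excitation energy is the difference:
ΔE = E_11 - E_7
ΔE = -7.19640 - (-17.77071)
ΔE = 10.57 eV

Since this is positive, energy must be absorbed (photon absorption).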